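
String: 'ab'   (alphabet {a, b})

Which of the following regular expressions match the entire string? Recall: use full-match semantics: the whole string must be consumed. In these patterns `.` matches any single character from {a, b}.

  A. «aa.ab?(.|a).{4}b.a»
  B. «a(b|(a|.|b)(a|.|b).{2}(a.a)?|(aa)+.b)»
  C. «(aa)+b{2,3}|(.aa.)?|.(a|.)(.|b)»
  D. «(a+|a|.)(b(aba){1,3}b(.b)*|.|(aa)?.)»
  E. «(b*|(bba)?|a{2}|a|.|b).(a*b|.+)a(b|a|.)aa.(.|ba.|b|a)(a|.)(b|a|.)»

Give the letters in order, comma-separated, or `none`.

A → no match — must start with 'aa'
B → match
C → no match
D → match
E → no match

B, D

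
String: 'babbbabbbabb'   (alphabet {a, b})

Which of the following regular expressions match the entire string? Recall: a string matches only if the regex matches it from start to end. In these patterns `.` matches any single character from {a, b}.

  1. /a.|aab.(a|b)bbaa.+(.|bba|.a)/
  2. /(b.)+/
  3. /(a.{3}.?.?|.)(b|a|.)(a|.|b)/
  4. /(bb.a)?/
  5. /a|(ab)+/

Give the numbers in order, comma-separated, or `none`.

2

1 → no match
2 → match
3 → no match
4 → no match
5 → no match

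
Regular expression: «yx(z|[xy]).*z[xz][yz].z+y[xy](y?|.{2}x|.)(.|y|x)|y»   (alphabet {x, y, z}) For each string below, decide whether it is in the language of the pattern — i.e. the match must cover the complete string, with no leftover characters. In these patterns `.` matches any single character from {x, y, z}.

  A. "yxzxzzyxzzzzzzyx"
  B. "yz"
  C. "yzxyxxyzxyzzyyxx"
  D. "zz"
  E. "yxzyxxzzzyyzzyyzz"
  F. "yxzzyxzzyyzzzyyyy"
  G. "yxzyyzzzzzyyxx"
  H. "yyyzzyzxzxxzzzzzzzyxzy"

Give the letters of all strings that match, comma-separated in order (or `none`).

A → no match
B → no match
C → no match
D → no match
E → match
F → match
G → match
H → no match

E, F, G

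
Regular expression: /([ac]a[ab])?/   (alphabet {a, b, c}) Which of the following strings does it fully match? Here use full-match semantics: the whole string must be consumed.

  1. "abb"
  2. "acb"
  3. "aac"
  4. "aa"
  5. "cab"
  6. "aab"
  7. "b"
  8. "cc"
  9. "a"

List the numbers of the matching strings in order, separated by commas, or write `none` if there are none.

1 → no match
2 → no match
3 → no match
4 → no match
5 → match
6 → match
7 → no match
8 → no match
9 → no match

5, 6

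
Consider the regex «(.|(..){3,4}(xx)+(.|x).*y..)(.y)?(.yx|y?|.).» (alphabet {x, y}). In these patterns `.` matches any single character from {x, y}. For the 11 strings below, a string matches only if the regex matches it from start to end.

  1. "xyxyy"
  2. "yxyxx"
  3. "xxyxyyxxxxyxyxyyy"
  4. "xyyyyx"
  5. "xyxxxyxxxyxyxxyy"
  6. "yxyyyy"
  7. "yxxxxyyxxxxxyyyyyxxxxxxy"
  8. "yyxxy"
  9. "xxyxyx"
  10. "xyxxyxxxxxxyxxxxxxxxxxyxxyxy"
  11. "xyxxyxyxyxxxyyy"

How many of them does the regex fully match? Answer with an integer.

3

1 → no match
2 → match
3 → match
4 → no match
5 → match
6 → no match
7 → no match
8 → no match
9 → no match
10 → no match
11 → no match
Total matched: 3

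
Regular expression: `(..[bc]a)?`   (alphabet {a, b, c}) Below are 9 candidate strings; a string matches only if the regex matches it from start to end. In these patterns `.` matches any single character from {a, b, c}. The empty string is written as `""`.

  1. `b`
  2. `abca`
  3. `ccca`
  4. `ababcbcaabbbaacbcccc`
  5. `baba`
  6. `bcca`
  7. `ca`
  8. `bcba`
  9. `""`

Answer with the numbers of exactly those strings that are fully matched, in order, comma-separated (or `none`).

1 → no match
2 → match
3 → match
4 → no match
5 → match
6 → match
7 → no match
8 → match
9 → match

2, 3, 5, 6, 8, 9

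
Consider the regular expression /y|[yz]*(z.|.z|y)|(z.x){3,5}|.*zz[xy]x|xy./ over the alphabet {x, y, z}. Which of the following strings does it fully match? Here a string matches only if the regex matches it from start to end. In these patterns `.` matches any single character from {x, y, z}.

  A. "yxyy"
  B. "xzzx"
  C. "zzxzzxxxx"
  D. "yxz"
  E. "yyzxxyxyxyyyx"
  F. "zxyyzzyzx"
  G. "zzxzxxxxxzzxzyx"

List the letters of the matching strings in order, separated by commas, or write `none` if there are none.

A → no match
B → no match
C → no match
D → match
E → no match
F → no match
G → no match

D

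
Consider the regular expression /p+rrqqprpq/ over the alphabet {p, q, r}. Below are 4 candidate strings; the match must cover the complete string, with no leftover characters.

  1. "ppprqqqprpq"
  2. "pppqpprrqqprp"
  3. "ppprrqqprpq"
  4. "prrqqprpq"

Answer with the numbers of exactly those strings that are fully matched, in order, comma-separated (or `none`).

3, 4

1 → no match — must end with "prrqqprpq"
2 → no match — must end with "prrqqprpq"
3 → match
4 → match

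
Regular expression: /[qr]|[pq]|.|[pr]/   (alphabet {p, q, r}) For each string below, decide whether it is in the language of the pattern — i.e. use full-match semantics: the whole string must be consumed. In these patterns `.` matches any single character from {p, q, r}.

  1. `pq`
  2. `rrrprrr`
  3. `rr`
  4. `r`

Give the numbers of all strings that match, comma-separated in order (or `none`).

4

1 → no match
2 → no match
3 → no match
4 → match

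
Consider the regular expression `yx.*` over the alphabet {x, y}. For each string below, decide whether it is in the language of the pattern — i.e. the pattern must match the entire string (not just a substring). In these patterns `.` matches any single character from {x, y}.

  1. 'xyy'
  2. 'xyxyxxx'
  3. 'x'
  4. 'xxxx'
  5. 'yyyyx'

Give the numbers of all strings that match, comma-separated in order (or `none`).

none

1. 'xyy' → no match — must start with 'yx'
2. 'xyxyxxx' → no match — must start with 'yx'
3. 'x' → no match — must start with 'yx'
4. 'xxxx' → no match — must start with 'yx'
5. 'yyyyx' → no match — must start with 'yx'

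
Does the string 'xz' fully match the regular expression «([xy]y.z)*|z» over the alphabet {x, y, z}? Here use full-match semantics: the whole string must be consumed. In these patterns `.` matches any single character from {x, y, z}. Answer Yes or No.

No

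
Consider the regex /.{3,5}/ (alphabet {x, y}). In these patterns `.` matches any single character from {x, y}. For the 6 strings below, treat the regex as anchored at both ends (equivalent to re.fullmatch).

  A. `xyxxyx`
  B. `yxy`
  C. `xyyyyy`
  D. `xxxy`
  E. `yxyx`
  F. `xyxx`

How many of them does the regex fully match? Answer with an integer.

4

A → no match
B → match
C → no match
D → match
E → match
F → match
Total matched: 4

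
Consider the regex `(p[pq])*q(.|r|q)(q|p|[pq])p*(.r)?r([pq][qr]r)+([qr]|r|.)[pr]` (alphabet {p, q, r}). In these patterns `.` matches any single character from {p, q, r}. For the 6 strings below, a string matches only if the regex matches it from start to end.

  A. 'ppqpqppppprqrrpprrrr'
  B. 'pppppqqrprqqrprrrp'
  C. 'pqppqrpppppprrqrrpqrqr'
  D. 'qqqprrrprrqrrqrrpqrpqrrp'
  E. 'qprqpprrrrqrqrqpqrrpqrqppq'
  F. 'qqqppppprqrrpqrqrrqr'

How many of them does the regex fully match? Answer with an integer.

A → no match
B → match
C → match
D → match
E → no match
F → match
Total matched: 4

4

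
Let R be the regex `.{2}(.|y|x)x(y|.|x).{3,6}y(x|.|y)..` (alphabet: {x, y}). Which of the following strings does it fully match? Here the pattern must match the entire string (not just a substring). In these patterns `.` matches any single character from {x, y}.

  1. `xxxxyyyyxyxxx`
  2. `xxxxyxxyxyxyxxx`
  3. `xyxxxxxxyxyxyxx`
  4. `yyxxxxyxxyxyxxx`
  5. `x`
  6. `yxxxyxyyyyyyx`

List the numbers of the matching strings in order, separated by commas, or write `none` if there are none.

1 → match
2 → match
3 → no match
4 → match
5. `x` → no match
6 → match

1, 2, 4, 6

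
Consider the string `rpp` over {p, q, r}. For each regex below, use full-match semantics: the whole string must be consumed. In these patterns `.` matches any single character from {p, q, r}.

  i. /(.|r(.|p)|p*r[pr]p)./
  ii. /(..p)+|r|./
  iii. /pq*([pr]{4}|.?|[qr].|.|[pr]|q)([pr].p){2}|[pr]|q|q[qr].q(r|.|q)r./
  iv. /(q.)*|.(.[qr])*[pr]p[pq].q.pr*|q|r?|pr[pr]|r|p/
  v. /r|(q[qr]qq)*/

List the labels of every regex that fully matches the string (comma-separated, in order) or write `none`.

i → match
ii → match
iii → no match
iv → no match
v → no match

i, ii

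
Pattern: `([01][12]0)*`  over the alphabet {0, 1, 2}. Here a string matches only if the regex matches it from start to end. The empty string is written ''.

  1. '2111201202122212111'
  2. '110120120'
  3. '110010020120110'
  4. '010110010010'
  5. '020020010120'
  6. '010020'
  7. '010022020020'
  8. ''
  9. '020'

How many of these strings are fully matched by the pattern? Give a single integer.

1 → no match
2 → match
3 → match
4 → match
5 → match
6 → match
7 → no match
8 → match
9 → match
Total matched: 7

7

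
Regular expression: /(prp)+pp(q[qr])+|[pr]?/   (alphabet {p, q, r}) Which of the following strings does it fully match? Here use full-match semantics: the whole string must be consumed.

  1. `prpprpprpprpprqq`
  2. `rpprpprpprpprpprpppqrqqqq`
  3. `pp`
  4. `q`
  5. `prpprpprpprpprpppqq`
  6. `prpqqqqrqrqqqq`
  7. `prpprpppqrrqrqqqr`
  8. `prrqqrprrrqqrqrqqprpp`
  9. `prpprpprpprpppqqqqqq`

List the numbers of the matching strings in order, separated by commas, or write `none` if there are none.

5, 9

1 → no match
2 → no match
3 → no match
4 → no match
5 → match
6 → no match
7 → no match
8 → no match
9 → match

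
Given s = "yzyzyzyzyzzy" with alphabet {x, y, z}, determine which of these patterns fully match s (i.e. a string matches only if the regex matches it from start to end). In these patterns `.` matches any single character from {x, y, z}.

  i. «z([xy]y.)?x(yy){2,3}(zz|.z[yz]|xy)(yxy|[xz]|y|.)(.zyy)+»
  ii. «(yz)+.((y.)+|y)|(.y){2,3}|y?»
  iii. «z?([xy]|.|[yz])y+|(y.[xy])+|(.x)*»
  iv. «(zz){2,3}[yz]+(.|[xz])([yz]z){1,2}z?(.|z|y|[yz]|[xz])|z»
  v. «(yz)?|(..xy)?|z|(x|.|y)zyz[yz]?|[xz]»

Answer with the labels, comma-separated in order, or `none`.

ii

i → no match — must start with "z"
ii → match
iii → no match
iv → no match
v → no match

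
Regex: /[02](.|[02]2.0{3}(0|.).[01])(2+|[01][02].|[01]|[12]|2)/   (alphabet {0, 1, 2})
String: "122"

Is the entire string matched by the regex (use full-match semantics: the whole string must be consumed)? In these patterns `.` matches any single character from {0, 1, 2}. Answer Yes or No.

No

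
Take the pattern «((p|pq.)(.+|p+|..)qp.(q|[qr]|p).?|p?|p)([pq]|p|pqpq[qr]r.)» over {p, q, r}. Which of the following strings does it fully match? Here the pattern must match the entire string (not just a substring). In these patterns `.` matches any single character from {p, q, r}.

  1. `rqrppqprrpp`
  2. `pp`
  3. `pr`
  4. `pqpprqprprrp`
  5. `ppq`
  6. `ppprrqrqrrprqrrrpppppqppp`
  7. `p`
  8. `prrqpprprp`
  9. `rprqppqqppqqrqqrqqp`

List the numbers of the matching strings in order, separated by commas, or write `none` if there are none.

2, 7

1. `rqrppqprrpp` → no match
2. `pp` → match
3. `pr` → no match
4. `pqpprqprprrp` → no match
5. `ppq` → no match
6 → no match
7. `p` → match
8. `prrqpprprp` → no match
9 → no match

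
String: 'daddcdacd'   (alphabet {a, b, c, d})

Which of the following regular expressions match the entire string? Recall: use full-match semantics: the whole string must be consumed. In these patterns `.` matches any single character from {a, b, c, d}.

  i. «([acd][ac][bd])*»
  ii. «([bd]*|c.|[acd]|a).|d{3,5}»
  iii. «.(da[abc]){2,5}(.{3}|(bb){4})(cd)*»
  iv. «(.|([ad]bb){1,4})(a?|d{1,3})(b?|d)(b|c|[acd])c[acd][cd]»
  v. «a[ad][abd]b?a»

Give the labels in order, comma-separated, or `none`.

i

i → match
ii → no match
iii → no match
iv → no match
v → no match — must start with 'a'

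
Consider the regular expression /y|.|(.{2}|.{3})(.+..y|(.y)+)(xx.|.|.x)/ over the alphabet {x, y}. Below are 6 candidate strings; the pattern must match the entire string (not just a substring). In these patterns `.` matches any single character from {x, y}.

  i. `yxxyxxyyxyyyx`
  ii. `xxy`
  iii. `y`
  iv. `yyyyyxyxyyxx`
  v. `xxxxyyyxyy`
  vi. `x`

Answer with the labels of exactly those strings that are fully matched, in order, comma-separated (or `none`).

i → match
ii → no match
iii → match
iv → match
v → match
vi → match

i, iii, iv, v, vi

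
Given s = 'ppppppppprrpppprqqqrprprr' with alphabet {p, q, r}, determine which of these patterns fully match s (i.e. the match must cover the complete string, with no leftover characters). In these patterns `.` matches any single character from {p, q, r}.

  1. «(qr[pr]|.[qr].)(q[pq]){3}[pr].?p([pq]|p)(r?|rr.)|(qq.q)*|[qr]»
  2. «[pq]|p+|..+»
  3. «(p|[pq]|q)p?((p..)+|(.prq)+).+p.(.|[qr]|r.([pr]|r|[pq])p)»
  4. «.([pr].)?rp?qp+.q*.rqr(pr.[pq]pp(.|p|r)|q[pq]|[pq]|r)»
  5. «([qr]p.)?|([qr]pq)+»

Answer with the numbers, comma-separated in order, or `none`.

1 → no match
2 → match
3 → match
4 → no match
5 → no match

2, 3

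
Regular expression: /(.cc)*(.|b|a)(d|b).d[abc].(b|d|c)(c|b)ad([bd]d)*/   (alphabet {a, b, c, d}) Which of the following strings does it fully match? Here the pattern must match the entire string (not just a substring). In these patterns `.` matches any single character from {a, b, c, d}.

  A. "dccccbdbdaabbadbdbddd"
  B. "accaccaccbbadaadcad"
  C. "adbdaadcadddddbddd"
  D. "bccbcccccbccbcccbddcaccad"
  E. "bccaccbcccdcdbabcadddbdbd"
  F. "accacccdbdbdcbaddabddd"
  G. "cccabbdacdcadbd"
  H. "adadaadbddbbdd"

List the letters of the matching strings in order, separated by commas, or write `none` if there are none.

A → no match
B → match
C → match
D → match
E → match
F → no match
G → match
H → no match

B, C, D, E, G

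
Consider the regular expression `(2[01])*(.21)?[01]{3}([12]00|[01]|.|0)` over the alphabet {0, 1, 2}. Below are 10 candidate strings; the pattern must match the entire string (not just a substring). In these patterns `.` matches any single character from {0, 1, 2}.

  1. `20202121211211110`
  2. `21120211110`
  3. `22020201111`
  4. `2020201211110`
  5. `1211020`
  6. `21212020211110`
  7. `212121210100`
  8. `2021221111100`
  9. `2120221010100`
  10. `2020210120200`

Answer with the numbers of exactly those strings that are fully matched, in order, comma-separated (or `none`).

1, 4, 6, 7, 8, 9

1 → match
2 → no match
3 → no match
4 → match
5 → no match
6 → match
7 → match
8 → match
9 → match
10 → no match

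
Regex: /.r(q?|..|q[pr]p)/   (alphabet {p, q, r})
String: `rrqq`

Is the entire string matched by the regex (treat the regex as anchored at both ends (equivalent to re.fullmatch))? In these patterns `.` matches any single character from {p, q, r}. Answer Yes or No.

Yes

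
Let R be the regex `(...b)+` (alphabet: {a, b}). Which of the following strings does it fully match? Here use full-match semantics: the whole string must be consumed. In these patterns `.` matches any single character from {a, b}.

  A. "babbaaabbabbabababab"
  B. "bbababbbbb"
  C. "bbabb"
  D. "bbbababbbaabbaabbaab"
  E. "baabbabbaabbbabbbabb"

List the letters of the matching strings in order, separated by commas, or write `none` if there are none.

A, E

A → match
B → no match
C → no match
D → no match
E → match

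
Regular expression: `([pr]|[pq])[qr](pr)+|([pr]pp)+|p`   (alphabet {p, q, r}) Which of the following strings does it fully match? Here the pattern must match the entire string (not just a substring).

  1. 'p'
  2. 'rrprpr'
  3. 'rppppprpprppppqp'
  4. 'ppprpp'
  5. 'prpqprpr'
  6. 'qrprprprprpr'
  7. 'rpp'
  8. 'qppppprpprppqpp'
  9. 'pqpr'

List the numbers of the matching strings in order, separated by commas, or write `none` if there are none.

1 → match
2 → match
3 → no match
4 → match
5 → no match
6 → match
7 → match
8 → no match
9 → match

1, 2, 4, 6, 7, 9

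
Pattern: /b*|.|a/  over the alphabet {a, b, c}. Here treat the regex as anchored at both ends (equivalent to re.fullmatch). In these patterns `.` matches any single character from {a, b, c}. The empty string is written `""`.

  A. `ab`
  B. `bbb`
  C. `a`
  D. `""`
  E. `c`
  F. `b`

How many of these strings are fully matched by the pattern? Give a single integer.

A → no match
B → match
C → match
D → match
E → match
F → match
Total matched: 5

5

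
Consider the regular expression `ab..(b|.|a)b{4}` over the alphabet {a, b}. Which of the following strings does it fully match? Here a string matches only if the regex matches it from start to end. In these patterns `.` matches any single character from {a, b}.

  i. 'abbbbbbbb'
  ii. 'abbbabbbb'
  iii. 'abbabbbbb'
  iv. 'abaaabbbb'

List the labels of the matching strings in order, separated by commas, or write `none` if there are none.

i → match
ii → match
iii → match
iv → match

i, ii, iii, iv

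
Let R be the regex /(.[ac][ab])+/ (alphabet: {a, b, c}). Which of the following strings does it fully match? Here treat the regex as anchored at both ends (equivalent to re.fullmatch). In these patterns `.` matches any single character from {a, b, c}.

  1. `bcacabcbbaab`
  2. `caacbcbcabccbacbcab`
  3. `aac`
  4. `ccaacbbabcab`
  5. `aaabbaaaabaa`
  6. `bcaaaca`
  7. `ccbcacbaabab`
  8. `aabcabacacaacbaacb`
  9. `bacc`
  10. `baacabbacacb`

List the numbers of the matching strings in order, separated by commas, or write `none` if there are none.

1 → no match
2 → no match
3 → no match
4 → match
5 → no match
6 → no match
7 → no match
8 → no match
9 → no match
10 → no match

4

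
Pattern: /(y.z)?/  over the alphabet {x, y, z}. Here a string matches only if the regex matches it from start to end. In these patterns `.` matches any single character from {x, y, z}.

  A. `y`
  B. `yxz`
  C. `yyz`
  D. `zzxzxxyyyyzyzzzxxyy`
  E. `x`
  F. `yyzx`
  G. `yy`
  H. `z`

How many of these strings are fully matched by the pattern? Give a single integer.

A → no match
B → match
C → match
D → no match
E → no match
F → no match
G → no match
H → no match
Total matched: 2

2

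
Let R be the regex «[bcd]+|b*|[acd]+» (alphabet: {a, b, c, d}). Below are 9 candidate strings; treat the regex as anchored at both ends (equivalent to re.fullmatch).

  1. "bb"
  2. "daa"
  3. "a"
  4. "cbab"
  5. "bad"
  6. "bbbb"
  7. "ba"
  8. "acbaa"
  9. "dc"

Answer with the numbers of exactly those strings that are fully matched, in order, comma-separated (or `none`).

1 → match
2 → match
3 → match
4 → no match
5 → no match
6 → match
7 → no match
8 → no match
9 → match

1, 2, 3, 6, 9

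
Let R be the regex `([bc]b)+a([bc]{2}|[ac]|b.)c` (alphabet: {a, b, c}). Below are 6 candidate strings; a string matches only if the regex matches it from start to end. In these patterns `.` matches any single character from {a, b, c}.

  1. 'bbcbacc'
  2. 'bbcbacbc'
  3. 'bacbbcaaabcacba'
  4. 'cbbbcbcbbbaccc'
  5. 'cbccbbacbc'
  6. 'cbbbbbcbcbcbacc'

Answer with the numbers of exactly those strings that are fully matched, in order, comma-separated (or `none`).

1 → match
2 → match
3 → no match — must end with 'c'
4 → match
5 → no match
6 → match

1, 2, 4, 6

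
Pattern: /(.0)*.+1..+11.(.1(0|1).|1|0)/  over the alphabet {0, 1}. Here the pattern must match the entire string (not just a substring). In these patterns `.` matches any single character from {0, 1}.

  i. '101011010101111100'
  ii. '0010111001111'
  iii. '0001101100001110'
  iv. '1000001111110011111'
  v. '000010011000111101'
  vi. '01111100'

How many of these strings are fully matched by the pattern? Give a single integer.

6

i → match
ii → match
iii → match
iv → match
v → match
vi. '01111100' → match
Total matched: 6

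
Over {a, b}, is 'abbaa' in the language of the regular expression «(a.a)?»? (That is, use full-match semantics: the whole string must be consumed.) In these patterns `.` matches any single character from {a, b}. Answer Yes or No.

No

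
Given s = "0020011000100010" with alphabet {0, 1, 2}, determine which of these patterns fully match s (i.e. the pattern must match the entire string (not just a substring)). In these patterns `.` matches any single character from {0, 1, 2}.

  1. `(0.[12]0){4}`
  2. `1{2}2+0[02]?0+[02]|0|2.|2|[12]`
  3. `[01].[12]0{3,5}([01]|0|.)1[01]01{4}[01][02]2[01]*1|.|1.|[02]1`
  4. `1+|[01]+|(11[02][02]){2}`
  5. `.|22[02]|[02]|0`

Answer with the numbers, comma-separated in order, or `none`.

1 → match
2 → no match
3 → no match
4 → no match
5 → no match

1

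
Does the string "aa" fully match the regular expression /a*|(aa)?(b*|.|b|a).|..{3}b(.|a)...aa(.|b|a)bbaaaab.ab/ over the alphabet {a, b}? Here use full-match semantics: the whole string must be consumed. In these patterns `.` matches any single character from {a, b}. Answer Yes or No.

Yes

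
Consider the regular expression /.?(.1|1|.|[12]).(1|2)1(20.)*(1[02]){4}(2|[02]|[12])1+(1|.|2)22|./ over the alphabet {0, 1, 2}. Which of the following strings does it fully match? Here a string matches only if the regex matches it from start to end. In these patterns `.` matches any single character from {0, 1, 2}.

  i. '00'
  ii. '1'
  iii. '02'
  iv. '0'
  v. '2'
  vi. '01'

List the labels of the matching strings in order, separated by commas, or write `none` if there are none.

i. '00' → no match
ii. '1' → match
iii. '02' → no match
iv. '0' → match
v. '2' → match
vi. '01' → no match

ii, iv, v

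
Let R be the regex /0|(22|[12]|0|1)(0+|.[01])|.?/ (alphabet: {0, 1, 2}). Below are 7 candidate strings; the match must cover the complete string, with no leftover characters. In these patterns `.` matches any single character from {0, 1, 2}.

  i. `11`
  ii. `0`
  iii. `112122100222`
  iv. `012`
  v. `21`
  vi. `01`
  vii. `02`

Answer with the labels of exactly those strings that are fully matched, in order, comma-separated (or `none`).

i → no match
ii → match
iii → no match
iv → no match
v → no match
vi → no match
vii → no match

ii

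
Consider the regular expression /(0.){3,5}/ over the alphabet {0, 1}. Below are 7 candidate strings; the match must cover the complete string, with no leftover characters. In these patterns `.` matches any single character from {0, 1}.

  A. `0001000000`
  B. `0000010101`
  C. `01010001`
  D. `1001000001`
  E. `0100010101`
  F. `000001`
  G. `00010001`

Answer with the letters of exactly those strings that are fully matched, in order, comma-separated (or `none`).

A, B, C, E, F, G

A. `0001000000` → match
B. `0000010101` → match
C. `01010001` → match
D. `1001000001` → no match — must start with `0`
E. `0100010101` → match
F. `000001` → match
G. `00010001` → match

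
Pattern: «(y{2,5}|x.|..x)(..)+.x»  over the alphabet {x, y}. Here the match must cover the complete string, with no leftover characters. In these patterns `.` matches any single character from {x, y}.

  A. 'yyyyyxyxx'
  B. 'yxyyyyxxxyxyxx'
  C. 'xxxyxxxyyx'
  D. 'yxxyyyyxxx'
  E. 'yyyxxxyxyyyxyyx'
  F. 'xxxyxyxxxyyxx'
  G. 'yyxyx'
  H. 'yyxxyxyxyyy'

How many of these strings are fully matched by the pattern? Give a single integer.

A → match
B → no match
C → match
D → no match
E → match
F → match
G → no match
H → no match — must end with 'x'
Total matched: 4

4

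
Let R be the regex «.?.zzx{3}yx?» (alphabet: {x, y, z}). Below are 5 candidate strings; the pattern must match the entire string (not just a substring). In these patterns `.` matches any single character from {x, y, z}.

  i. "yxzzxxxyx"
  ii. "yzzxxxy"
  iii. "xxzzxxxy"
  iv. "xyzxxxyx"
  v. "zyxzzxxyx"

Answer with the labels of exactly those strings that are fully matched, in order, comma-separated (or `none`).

i, ii, iii

i → match
ii → match
iii → match
iv → no match
v → no match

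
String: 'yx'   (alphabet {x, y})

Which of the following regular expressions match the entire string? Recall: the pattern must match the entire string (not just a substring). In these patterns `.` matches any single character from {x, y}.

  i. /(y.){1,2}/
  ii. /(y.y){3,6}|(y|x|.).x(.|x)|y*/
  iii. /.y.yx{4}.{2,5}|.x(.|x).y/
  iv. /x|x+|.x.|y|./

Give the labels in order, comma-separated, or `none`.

i

i → match
ii → no match
iii → no match
iv → no match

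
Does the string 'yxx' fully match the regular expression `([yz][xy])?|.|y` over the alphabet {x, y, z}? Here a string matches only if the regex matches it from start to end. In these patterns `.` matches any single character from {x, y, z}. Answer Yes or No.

No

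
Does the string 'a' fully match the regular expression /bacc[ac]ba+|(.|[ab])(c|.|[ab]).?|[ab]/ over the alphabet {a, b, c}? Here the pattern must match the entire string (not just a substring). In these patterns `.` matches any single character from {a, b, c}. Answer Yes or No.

Yes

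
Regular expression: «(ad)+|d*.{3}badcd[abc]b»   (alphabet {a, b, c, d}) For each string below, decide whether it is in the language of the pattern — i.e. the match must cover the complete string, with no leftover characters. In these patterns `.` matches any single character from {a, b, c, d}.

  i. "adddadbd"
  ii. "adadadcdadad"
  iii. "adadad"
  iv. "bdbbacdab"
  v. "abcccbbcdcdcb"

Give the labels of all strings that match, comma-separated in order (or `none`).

i → no match
ii → no match
iii → match
iv → no match
v → no match

iii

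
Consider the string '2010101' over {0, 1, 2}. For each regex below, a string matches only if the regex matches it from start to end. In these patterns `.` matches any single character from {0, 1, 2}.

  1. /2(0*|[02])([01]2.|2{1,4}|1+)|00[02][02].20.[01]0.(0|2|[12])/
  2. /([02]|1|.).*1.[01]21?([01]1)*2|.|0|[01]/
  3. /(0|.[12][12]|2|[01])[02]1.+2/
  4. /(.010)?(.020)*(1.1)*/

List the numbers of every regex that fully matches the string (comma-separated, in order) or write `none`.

4

1 → no match
2 → no match
3 → no match — must end with '2'
4 → match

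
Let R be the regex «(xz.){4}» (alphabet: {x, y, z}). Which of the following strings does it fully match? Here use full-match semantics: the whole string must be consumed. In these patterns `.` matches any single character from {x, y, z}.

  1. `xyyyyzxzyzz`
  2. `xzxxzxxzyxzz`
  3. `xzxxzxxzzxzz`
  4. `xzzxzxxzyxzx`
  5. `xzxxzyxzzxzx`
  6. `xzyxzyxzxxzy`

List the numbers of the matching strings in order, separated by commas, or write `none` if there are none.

2, 3, 4, 5, 6

1 → no match — must start with `xz`
2 → match
3 → match
4 → match
5 → match
6 → match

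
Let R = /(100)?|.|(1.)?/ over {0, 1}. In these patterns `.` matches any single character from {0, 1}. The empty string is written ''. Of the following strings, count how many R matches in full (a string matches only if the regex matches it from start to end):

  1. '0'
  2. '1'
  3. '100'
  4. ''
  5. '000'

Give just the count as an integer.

4

1 → match
2 → match
3 → match
4 → match
5 → no match
Total matched: 4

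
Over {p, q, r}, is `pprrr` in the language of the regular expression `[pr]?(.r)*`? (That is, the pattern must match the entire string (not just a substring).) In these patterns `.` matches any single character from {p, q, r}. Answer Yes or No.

Yes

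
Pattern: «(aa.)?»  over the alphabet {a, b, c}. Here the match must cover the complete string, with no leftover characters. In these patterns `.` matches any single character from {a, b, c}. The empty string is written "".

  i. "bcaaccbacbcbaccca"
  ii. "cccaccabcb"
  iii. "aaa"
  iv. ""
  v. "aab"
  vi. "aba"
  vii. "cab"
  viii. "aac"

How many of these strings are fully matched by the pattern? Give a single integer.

4

i → no match
ii → no match
iii → match
iv → match
v → match
vi → no match
vii → no match
viii → match
Total matched: 4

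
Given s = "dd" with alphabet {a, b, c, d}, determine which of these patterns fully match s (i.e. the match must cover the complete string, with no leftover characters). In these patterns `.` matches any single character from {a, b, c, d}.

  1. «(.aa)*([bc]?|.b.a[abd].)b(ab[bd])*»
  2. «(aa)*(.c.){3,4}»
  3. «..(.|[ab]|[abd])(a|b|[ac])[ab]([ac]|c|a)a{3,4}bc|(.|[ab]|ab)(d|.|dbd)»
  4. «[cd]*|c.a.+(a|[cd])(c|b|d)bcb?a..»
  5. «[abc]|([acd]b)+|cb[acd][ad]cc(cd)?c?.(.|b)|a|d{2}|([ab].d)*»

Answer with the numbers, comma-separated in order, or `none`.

3, 4, 5

1 → no match
2 → no match
3 → match
4 → match
5 → match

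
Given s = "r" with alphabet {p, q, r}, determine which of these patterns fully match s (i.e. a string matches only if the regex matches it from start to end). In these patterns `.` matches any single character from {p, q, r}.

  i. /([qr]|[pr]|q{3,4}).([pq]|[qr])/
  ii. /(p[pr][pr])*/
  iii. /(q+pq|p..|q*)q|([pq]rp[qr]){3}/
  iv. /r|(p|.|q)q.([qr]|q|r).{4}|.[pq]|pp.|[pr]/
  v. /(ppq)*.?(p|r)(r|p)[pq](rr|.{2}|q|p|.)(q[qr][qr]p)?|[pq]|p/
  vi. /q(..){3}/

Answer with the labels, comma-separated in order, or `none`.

iv

i → no match
ii → no match
iii → no match
iv → match
v → no match
vi → no match — must start with "q"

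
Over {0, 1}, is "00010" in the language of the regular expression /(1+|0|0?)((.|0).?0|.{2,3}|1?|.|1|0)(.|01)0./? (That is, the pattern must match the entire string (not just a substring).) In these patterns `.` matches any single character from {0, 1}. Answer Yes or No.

No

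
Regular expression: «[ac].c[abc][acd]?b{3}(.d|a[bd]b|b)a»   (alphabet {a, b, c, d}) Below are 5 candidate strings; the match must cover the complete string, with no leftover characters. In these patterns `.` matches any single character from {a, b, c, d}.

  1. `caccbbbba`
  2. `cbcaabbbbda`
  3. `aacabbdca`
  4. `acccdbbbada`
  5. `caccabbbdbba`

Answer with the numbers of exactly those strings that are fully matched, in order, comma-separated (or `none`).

1 → match
2 → match
3 → no match
4 → match
5 → no match

1, 2, 4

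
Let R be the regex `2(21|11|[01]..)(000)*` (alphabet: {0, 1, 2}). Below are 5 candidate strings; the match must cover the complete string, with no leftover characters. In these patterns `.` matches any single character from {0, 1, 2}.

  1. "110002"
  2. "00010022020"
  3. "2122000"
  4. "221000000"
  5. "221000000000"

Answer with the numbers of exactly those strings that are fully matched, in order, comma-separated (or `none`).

3, 4, 5

1 → no match — must start with "2"
2 → no match — must start with "2"
3 → match
4 → match
5 → match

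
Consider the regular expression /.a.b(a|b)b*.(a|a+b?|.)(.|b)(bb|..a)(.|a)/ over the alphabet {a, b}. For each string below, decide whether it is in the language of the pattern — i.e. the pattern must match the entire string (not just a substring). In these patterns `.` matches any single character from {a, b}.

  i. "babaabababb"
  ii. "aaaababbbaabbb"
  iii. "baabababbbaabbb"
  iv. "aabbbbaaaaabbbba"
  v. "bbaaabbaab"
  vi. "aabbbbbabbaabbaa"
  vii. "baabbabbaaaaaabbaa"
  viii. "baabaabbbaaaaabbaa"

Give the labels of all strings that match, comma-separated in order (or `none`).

i. "babaabababb" → no match
ii → no match
iii → no match
iv → match
v. "bbaaabbaab" → no match
vi → no match
vii → no match
viii → no match

iv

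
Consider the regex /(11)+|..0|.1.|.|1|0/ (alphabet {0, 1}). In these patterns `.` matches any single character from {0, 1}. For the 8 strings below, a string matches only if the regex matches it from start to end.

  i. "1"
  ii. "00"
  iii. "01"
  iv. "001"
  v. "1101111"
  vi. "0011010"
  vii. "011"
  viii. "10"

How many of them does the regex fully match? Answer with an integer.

i → match
ii → no match
iii → no match
iv → no match
v → no match
vi → no match
vii → match
viii → no match
Total matched: 2

2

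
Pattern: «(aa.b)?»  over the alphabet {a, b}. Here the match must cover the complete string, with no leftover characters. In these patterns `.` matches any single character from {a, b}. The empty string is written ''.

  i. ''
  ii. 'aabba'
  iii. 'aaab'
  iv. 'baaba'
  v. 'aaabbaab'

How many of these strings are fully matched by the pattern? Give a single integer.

2

i → match
ii → no match
iii → match
iv → no match
v → no match
Total matched: 2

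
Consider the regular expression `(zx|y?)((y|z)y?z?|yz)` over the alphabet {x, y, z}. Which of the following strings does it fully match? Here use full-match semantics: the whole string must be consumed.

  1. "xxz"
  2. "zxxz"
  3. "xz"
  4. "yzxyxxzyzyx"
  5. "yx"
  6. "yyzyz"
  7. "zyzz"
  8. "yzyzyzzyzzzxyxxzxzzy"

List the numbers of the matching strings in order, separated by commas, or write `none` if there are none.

none

1 → no match
2 → no match
3 → no match
4 → no match
5 → no match
6 → no match
7 → no match
8 → no match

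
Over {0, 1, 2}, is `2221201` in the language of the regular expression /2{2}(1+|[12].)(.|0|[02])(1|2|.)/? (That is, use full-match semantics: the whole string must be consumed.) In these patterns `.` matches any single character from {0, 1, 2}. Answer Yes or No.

No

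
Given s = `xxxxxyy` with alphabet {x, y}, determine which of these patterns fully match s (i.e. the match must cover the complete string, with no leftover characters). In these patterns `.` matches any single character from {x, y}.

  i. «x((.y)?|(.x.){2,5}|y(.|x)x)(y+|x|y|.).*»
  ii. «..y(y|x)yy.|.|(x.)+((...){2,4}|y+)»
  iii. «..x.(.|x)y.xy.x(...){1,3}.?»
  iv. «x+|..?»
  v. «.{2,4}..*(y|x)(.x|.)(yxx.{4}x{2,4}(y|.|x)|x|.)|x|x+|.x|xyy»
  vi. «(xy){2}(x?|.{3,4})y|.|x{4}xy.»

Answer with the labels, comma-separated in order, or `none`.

i → match
ii → match
iii → no match
iv → no match
v → match
vi → match

i, ii, v, vi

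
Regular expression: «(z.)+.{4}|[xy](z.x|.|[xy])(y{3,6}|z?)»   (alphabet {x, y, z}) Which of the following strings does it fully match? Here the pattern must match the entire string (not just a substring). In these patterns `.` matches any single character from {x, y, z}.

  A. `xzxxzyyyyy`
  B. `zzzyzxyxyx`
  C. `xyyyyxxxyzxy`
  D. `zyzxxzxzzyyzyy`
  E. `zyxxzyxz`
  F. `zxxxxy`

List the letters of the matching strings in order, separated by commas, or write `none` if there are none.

B, F

A → no match
B → match
C → no match
D → no match
E → no match
F → match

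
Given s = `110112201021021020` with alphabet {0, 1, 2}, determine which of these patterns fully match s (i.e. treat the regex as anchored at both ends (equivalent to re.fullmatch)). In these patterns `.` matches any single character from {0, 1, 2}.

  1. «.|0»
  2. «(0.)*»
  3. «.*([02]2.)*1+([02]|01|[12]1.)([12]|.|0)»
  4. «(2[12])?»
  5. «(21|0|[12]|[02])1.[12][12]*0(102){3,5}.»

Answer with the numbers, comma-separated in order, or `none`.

1 → no match
2 → no match
3 → no match
4 → no match
5 → match

5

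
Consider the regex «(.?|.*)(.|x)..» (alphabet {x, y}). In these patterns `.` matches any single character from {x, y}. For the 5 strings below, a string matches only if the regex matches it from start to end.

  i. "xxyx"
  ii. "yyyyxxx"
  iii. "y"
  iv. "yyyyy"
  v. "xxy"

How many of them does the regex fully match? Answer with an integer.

4

i → match
ii → match
iii → no match
iv → match
v → match
Total matched: 4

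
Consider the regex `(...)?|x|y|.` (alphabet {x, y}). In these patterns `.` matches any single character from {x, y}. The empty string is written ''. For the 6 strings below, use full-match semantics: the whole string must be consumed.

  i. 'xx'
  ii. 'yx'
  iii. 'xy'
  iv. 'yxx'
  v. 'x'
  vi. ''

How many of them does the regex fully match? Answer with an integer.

i → no match
ii → no match
iii → no match
iv → match
v → match
vi → match
Total matched: 3

3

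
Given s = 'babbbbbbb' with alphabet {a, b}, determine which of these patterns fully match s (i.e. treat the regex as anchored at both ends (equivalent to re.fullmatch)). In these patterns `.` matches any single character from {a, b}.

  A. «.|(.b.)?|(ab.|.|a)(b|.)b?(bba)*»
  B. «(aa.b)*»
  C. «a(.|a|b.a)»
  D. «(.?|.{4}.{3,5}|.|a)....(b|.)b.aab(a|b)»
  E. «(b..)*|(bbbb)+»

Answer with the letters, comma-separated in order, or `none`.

A → no match
B → no match
C → no match — must start with 'a'
D → no match
E → match

E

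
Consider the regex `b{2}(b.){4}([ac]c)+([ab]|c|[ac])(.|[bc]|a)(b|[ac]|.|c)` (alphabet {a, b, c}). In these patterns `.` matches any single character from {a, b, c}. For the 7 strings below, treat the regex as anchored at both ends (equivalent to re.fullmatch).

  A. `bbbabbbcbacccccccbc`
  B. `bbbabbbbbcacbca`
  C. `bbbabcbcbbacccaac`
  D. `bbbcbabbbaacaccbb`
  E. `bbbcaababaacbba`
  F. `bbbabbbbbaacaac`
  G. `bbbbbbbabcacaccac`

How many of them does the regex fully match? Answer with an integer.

6

A → match
B → match
C → match
D → match
E → no match
F → match
G → match
Total matched: 6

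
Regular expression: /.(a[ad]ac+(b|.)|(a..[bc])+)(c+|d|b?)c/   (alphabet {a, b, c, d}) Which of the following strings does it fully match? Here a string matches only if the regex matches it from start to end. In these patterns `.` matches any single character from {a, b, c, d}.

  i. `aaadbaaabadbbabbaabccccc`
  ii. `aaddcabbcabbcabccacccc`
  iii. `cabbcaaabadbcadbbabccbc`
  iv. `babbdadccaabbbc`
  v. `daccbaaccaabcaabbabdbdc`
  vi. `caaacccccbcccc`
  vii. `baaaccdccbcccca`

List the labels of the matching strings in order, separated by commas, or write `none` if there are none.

i → no match
ii → match
iii → match
iv → no match
v → match
vi → match
vii → no match — must end with `c`

ii, iii, v, vi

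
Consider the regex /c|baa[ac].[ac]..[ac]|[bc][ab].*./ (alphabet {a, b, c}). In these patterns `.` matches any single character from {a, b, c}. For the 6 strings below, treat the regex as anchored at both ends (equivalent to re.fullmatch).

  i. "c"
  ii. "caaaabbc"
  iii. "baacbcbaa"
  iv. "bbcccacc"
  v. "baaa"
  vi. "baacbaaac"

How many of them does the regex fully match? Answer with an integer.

i → match
ii → match
iii → match
iv → match
v → match
vi → match
Total matched: 6

6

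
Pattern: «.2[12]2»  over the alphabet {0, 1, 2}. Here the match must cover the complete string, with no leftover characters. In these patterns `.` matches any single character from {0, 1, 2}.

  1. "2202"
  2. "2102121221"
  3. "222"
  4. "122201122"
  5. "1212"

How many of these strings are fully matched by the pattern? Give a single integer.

1. "2202" → no match
2. "2102121221" → no match — must end with "2"
3. "222" → no match
4. "122201122" → no match
5. "1212" → match
Total matched: 1

1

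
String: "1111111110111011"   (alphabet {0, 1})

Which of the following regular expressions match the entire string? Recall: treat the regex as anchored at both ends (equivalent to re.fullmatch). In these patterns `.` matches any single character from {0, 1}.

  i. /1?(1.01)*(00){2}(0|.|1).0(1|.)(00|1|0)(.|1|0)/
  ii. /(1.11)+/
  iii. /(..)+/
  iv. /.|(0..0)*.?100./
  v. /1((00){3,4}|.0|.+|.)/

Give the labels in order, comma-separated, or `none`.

ii, iii, v

i → no match
ii → match
iii → match
iv → no match
v → match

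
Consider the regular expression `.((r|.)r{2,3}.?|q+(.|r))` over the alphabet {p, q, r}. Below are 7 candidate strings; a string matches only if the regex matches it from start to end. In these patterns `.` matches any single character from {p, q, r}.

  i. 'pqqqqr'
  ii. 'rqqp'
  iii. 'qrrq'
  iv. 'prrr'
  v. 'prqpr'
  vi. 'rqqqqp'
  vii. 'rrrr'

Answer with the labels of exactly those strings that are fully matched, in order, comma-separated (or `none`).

i → match
ii → match
iii → no match
iv → match
v → no match
vi → match
vii → match

i, ii, iv, vi, vii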